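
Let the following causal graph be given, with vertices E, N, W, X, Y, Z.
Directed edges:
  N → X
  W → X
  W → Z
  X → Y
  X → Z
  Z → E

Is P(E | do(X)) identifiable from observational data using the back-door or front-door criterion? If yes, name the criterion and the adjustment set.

desc(X)\{X}={E,Y,Z}; candidates ⊆ {N,W}.
size 0: {}; under {} X still reaches {E,N,W,Z} ∋ E.
{W}: X⊥E given {W} in G with X→· removed — back-door holds.
P(E|do(X)) = Σ_{W} P(E|X,W)·P(W).

P(E|do(X)): backdoor, adjust for {W}.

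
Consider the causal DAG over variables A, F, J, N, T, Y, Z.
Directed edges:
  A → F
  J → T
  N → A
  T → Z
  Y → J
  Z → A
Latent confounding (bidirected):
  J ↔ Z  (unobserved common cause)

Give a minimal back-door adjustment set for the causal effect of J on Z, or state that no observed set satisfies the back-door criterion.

desc(J)\{J}={A,F,T,Z}; candidates ⊆ {N,Y}.
J↔Z: latent back-door arc(s) into J.
size 0: {}; under {} J still reaches {A,F,Y,Z} ∋ Z.
size 1: {N}, {Y}; under {N} J still reaches {A,F,Y,Z} ∋ Z.
size 2: {N,Y}; under {N,Y} J still reaches {A,F,Z} ∋ Z.
J↔Z cannot be blocked by any observed set — no back-door set.

J→Z: no observed back-door set.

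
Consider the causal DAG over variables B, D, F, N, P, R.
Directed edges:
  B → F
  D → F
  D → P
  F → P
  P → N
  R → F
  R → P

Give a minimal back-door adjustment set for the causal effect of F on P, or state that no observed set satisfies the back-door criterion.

desc(F)\{F}={N,P}; candidates ⊆ {B,D,R}.
size 0: {}; under {} F still reaches {B,D,N,P,R} ∋ P.
size 1: {B}, {D}, {R}; under {B} F still reaches {D,N,P,R} ∋ P.
{D,R}: F⊥P given {D,R} in G with F→· removed — back-door holds.

F→P: minimal back-door set {D, R}.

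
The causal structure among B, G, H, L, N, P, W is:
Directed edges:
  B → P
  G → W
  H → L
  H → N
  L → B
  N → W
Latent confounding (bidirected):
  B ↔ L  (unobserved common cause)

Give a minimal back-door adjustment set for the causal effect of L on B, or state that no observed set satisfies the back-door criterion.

L→B: no observed back-door set.

desc(L)\{L}={B,P}; candidates ⊆ {G,H,N,W}.
L↔B: latent back-door arc(s) into L.
size 0: {}; under {} L still reaches {B,H,N,P,W} ∋ B.
size 1: {G}, {H}, {N} …(+1); under {G} L still reaches {B,H,N,P,W} ∋ B.
size 2: {G,H}, {G,N}, {G,W} …(+3); under {G,H} L still reaches {B,P} ∋ B.
L↔B cannot be blocked by any observed set — no back-door set.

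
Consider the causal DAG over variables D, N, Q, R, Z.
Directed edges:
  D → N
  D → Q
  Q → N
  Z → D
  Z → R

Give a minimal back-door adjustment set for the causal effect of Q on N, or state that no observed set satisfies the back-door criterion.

Q→N: minimal back-door set {D}.

desc(Q)\{Q}={N}; candidates ⊆ {D,R,Z}.
size 0: {}; under {} Q still reaches {D,N,R,Z} ∋ N.
{D}: Q⊥N given {D} in G with Q→· removed — back-door holds.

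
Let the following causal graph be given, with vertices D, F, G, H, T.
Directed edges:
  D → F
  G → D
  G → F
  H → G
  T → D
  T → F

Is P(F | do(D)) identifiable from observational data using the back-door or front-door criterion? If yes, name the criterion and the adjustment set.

desc(D)\{D}={F}; candidates ⊆ {G,H,T}.
size 0: {}; under {} D still reaches {F,G,H,T} ∋ F.
size 1: {G}, {H}, {T}; under {G} D still reaches {F,T} ∋ F.
{G,T}: D⊥F given {G,T} in G with D→· removed — back-door holds.
P(F|do(D)) = Σ_{G,T} P(F|D,G,T)·P(G,T).

P(F|do(D)): backdoor, adjust for {G, T}.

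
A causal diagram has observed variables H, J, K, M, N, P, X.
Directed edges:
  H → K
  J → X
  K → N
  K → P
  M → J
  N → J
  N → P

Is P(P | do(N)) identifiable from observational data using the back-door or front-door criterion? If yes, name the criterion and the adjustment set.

desc(N)\{N}={J,P,X}; candidates ⊆ {H,K,M}.
size 0: {}; under {} N still reaches {H,K,P} ∋ P.
{K}: N⊥P given {K} in G with N→· removed — back-door holds.
P(P|do(N)) = Σ_{K} P(P|N,K)·P(K).

P(P|do(N)): backdoor, adjust for {K}.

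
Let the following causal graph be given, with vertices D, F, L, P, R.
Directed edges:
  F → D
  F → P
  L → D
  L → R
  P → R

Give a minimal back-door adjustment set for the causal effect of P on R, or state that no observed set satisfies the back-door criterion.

P→R: minimal back-door set ∅.

desc(P)\{P}={R}; candidates ⊆ {D,F,L}.
∅: P⊥R given ∅ in G with P→· removed — back-door holds.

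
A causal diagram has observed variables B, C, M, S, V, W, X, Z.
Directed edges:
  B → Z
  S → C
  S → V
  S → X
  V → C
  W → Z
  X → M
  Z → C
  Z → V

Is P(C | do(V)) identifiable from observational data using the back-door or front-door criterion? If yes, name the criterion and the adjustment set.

P(C|do(V)): backdoor, adjust for {S, Z}.

desc(V)\{V}={C}; candidates ⊆ {B,M,S,W,X,Z}.
size 0: {}; under {} V still reaches {B,C,M,S,W,X,Z} ∋ C.
size 1: {B}, {M}, {S} …(+3); under {B} V still reaches {C,M,S,W,X,Z} ∋ C.
{S,Z}: V⊥C given {S,Z} in G with V→· removed — back-door holds.
P(C|do(V)) = Σ_{S,Z} P(C|V,S,Z)·P(S,Z).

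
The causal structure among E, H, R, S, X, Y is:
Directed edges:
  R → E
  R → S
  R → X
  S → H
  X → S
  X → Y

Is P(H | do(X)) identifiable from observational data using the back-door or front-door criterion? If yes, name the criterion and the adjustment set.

P(H|do(X)): backdoor, adjust for {R}.

desc(X)\{X}={H,S,Y}; candidates ⊆ {E,R}.
size 0: {}; under {} X still reaches {E,H,R,S} ∋ H.
{R}: X⊥H given {R} in G with X→· removed — back-door holds.
P(H|do(X)) = Σ_{R} P(H|X,R)·P(R).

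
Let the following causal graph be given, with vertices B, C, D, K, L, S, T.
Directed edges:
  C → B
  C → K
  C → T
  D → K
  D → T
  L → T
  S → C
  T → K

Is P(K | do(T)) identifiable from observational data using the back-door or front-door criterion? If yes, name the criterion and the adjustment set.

P(K|do(T)): backdoor, adjust for {C, D}.

desc(T)\{T}={K}; candidates ⊆ {B,C,D,L,S}.
size 0: {}; under {} T still reaches {B,C,D,K,L,S} ∋ K.
size 1: {B}, {C}, {D} …(+2); under {B} T still reaches {C,D,K,L,S} ∋ K.
{C,D}: T⊥K given {C,D} in G with T→· removed — back-door holds.
P(K|do(T)) = Σ_{C,D} P(K|T,C,D)·P(C,D).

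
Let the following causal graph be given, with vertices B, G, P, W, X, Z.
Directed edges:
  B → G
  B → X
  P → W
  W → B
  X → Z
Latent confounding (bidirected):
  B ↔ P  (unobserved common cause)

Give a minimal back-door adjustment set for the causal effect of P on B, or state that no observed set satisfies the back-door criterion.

desc(P)\{P}={B,G,W,X,Z}; candidates ⊆ {—}.
P↔B: latent back-door arc(s) into P.
size 0: {}; under {} P still reaches {B,G,X,Z} ∋ B.
P↔B cannot be blocked by any observed set — no back-door set.

P→B: no observed back-door set.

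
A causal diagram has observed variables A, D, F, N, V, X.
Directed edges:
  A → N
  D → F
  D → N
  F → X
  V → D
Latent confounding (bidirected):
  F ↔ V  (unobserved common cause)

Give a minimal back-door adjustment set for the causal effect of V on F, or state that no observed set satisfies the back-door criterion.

V→F: no observed back-door set.

desc(V)\{V}={D,F,N,X}; candidates ⊆ {A}.
V↔F: latent back-door arc(s) into V.
size 0: {}; under {} V still reaches {F,X} ∋ F.
size 1: {A}; under {A} V still reaches {F,X} ∋ F.
V↔F cannot be blocked by any observed set — no back-door set.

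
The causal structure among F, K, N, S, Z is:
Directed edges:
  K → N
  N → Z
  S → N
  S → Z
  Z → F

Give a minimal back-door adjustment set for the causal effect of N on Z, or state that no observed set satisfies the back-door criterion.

desc(N)\{N}={F,Z}; candidates ⊆ {K,S}.
size 0: {}; under {} N still reaches {F,K,S,Z} ∋ Z.
{S}: N⊥Z given {S} in G with N→· removed — back-door holds.

N→Z: minimal back-door set {S}.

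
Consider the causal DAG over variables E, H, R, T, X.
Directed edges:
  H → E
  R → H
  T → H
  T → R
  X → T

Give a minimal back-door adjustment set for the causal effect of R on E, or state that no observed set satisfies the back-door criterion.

R→E: minimal back-door set {T}.

desc(R)\{R}={E,H}; candidates ⊆ {T,X}.
size 0: {}; under {} R still reaches {E,H,T,X} ∋ E.
{T}: R⊥E given {T} in G with R→· removed — back-door holds.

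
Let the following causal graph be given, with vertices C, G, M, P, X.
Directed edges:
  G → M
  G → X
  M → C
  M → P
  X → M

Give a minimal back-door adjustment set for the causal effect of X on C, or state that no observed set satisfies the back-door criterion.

X→C: minimal back-door set {G}.

desc(X)\{X}={C,M,P}; candidates ⊆ {G}.
size 0: {}; under {} X still reaches {C,G,M,P} ∋ C.
{G}: X⊥C given {G} in G with X→· removed — back-door holds.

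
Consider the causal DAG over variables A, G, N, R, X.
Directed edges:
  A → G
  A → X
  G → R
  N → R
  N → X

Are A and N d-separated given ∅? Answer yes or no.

Bayes-Ball from A | ∅ reaches {G,R,X}.
N ∉ reach(A|∅) ⇒ A ⊥ N | ∅.

Yes — A ⊥ N | ∅.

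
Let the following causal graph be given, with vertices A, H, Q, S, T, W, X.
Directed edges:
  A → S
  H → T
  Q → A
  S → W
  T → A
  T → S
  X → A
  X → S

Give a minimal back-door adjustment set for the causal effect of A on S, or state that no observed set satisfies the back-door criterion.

desc(A)\{A}={S,W}; candidates ⊆ {H,Q,T,X}.
size 0: {}; under {} A still reaches {H,Q,S,T,W,X} ∋ S.
size 1: {H}, {Q}, {T} …(+1); under {H} A still reaches {Q,S,T,W,X} ∋ S.
{T,X}: A⊥S given {T,X} in G with A→· removed — back-door holds.

A→S: minimal back-door set {T, X}.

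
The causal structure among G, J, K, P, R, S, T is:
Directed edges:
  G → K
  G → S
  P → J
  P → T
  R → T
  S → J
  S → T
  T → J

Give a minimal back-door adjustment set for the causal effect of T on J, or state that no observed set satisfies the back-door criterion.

T→J: minimal back-door set {P, S}.

desc(T)\{T}={J}; candidates ⊆ {G,K,P,R,S}.
size 0: {}; under {} T still reaches {G,J,K,P,R,S} ∋ J.
size 1: {G}, {K}, {P} …(+2); under {G} T still reaches {J,P,R,S} ∋ J.
{P,S}: T⊥J given {P,S} in G with T→· removed — back-door holds.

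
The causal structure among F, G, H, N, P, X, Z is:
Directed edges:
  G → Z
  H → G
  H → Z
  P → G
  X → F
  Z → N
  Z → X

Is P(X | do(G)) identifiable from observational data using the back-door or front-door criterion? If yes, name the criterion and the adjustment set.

P(X|do(G)): backdoor, adjust for {H}.

desc(G)\{G}={F,N,X,Z}; candidates ⊆ {H,P}.
size 0: {}; under {} G still reaches {F,H,N,P,X,Z} ∋ X.
{H}: G⊥X given {H} in G with G→· removed — back-door holds.
P(X|do(G)) = Σ_{H} P(X|G,H)·P(H).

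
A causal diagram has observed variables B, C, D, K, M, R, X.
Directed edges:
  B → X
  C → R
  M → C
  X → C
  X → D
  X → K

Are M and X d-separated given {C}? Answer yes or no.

No — M and X are d-connected given {C}.

Bayes-Ball from M | {C} reaches {B,D,K,X}.
X ∈ reach(M|{C}) ⇒ M ⊥̸ X | {C}.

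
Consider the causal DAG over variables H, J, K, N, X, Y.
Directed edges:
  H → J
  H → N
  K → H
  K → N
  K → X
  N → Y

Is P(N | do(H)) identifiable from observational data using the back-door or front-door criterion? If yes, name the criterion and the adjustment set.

P(N|do(H)): backdoor, adjust for {K}.

desc(H)\{H}={J,N,Y}; candidates ⊆ {K,X}.
size 0: {}; under {} H still reaches {K,N,X,Y} ∋ N.
{K}: H⊥N given {K} in G with H→· removed — back-door holds.
P(N|do(H)) = Σ_{K} P(N|H,K)·P(K).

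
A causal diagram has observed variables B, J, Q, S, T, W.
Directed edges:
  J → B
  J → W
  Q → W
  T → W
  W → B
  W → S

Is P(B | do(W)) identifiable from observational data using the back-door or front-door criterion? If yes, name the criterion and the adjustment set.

P(B|do(W)): backdoor, adjust for {J}.

desc(W)\{W}={B,S}; candidates ⊆ {J,Q,T}.
size 0: {}; under {} W still reaches {B,J,Q,T} ∋ B.
{J}: W⊥B given {J} in G with W→· removed — back-door holds.
P(B|do(W)) = Σ_{J} P(B|W,J)·P(J).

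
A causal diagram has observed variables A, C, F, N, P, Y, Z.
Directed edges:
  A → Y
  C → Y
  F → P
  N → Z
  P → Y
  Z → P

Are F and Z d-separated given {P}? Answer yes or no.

No — F and Z are d-connected given {P}.

Bayes-Ball from F | {P} reaches {N,Z}.
Z ∈ reach(F|{P}) ⇒ F ⊥̸ Z | {P}.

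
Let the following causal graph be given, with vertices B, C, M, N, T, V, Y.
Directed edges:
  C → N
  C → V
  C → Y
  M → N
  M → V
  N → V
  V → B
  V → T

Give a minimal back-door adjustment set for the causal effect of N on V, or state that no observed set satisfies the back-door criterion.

desc(N)\{N}={B,T,V}; candidates ⊆ {C,M,Y}.
size 0: {}; under {} N still reaches {B,C,M,T,V,Y} ∋ V.
size 1: {C}, {M}, {Y}; under {C} N still reaches {B,M,T,V} ∋ V.
{C,M}: N⊥V given {C,M} in G with N→· removed — back-door holds.

N→V: minimal back-door set {C, M}.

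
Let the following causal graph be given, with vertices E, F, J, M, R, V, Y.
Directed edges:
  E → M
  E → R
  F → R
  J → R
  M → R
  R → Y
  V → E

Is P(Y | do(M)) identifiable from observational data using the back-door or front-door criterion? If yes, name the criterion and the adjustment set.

desc(M)\{M}={R,Y}; candidates ⊆ {E,F,J,V}.
size 0: {}; under {} M still reaches {E,R,V,Y} ∋ Y.
{E}: M⊥Y given {E} in G with M→· removed — back-door holds.
P(Y|do(M)) = Σ_{E} P(Y|M,E)·P(E).

P(Y|do(M)): backdoor, adjust for {E}.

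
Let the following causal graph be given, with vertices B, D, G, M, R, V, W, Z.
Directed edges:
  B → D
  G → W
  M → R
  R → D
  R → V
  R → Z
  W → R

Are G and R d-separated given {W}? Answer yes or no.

Yes — G ⊥ R | {W}.

Bayes-Ball from G | {W} reaches ∅.
R ∉ reach(G|{W}) ⇒ G ⊥ R | {W}.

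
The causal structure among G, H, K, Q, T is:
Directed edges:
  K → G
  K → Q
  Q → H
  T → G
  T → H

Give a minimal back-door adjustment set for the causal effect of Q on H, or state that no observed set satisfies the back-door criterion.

desc(Q)\{Q}={H}; candidates ⊆ {G,K,T}.
∅: Q⊥H given ∅ in G with Q→· removed — back-door holds.

Q→H: minimal back-door set ∅.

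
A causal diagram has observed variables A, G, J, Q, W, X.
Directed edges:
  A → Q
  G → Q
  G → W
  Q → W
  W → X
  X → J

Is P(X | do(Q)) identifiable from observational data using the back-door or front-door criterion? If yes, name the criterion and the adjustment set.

desc(Q)\{Q}={J,W,X}; candidates ⊆ {A,G}.
size 0: {}; under {} Q still reaches {A,G,J,W,X} ∋ X.
{G}: Q⊥X given {G} in G with Q→· removed — back-door holds.
P(X|do(Q)) = Σ_{G} P(X|Q,G)·P(G).

P(X|do(Q)): backdoor, adjust for {G}.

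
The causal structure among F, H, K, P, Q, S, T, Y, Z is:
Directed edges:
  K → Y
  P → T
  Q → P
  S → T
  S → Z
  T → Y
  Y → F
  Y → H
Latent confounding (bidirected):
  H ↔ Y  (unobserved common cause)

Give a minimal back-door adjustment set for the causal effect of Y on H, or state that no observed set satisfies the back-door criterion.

Y→H: no observed back-door set.

desc(Y)\{Y}={F,H}; candidates ⊆ {K,P,Q,S,T,Z}.
Y↔H: latent back-door arc(s) into Y.
size 0: {}; under {} Y still reaches {H,K,P,Q,S,T,Z} ∋ H.
size 1: {K}, {P}, {Q} …(+3); under {K} Y still reaches {H,P,Q,S,T,Z} ∋ H.
size 2: {K,P}, {K,Q}, {K,S} …(+12); under {K,P} Y still reaches {H,S,T,Z} ∋ H.
Y↔H cannot be blocked by any observed set — no back-door set.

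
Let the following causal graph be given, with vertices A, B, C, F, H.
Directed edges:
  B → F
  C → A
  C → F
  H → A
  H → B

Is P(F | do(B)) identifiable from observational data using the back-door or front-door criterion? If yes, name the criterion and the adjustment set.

desc(B)\{B}={F}; candidates ⊆ {A,C,H}.
∅: B⊥F given ∅ in G with B→· removed — back-door holds.
P(F|do(B)) = P(F|B) — no adjustment needed.

P(F|do(B)): backdoor, adjust for ∅.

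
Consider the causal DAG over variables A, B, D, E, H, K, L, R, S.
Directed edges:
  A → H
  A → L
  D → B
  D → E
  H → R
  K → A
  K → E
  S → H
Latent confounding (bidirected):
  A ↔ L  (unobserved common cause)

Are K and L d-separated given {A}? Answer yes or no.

No — K and L are d-connected given {A}.

Bayes-Ball from K | {A} reaches {E,L}.
L ∈ reach(K|{A}) ⇒ K ⊥̸ L | {A}.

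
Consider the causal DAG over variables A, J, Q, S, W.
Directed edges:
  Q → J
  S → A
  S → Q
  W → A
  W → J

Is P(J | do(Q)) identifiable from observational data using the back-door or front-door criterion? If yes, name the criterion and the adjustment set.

P(J|do(Q)): backdoor, adjust for ∅.

desc(Q)\{Q}={J}; candidates ⊆ {A,S,W}.
∅: Q⊥J given ∅ in G with Q→· removed — back-door holds.
P(J|do(Q)) = P(J|Q) — no adjustment needed.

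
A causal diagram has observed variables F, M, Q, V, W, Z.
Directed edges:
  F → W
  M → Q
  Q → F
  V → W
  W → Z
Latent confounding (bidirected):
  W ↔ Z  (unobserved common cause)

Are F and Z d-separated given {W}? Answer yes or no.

Bayes-Ball from F | {W} reaches {M,Q,V,Z}.
Z ∈ reach(F|{W}) ⇒ F ⊥̸ Z | {W}.

No — F and Z are d-connected given {W}.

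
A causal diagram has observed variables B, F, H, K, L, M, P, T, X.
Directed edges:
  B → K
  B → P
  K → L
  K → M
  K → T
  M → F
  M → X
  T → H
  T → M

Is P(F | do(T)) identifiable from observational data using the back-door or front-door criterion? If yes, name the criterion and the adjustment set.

P(F|do(T)): backdoor, adjust for {K}.

desc(T)\{T}={F,H,M,X}; candidates ⊆ {B,K,L,P}.
size 0: {}; under {} T still reaches {B,F,K,L,M,P,X} ∋ F.
{K}: T⊥F given {K} in G with T→· removed — back-door holds.
P(F|do(T)) = Σ_{K} P(F|T,K)·P(K).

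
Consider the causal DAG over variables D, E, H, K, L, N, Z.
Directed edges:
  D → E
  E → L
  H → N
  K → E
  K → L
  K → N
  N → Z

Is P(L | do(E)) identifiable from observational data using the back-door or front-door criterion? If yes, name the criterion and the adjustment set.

P(L|do(E)): backdoor, adjust for {K}.

desc(E)\{E}={L}; candidates ⊆ {D,H,K,N,Z}.
size 0: {}; under {} E still reaches {D,K,L,N,Z} ∋ L.
{K}: E⊥L given {K} in G with E→· removed — back-door holds.
P(L|do(E)) = Σ_{K} P(L|E,K)·P(K).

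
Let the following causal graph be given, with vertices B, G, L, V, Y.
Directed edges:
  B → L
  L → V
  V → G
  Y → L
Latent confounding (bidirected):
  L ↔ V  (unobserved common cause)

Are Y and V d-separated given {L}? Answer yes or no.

Bayes-Ball from Y | {L} reaches {B,G,V}.
V ∈ reach(Y|{L}) ⇒ Y ⊥̸ V | {L}.

No — Y and V are d-connected given {L}.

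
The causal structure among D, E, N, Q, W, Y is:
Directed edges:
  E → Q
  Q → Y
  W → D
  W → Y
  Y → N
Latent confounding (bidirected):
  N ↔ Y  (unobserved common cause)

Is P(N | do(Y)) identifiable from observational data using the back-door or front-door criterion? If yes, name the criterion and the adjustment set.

desc(Y)\{Y}={N}; candidates ⊆ {D,E,Q,W}.
Y↔N: latent back-door arc(s) into Y.
size 0: {}; under {} Y still reaches {D,E,N,Q,W} ∋ N.
size 1: {D}, {E}, {Q} …(+1); under {D} Y still reaches {E,N,Q,W} ∋ N.
size 2: {D,E}, {D,Q}, {D,W} …(+3); under {D,E} Y still reaches {N,Q,W} ∋ N.
Y↔N cannot be blocked by any observed set — no back-door set.
No mediator lies on a directed Y→…→N path.
Neither criterion identifies P(N|do(Y)) in this graph.

P(N|do(Y)): not identifiable (no BD/FD set).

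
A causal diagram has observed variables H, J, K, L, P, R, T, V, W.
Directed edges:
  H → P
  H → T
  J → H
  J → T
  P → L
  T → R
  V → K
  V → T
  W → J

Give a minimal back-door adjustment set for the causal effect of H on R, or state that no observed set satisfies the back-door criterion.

desc(H)\{H}={L,P,R,T}; candidates ⊆ {J,K,V,W}.
size 0: {}; under {} H still reaches {J,R,T,W} ∋ R.
{J}: H⊥R given {J} in G with H→· removed — back-door holds.

H→R: minimal back-door set {J}.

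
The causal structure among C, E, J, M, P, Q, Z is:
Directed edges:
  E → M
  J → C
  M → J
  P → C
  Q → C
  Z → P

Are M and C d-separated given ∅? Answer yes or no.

Bayes-Ball from M | ∅ reaches {C,E,J}.
C ∈ reach(M|∅) ⇒ M ⊥̸ C | ∅.

No — M and C are d-connected given ∅.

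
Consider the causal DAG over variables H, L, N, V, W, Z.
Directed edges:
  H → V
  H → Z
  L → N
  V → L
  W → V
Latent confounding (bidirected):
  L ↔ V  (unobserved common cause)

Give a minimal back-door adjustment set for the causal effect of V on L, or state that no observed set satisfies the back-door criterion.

V→L: no observed back-door set.

desc(V)\{V}={L,N}; candidates ⊆ {H,W,Z}.
V↔L: latent back-door arc(s) into V.
size 0: {}; under {} V still reaches {H,L,N,W,Z} ∋ L.
size 1: {H}, {W}, {Z}; under {H} V still reaches {L,N,W} ∋ L.
size 2: {H,W}, {H,Z}, {W,Z}; under {H,W} V still reaches {L,N} ∋ L.
V↔L cannot be blocked by any observed set — no back-door set.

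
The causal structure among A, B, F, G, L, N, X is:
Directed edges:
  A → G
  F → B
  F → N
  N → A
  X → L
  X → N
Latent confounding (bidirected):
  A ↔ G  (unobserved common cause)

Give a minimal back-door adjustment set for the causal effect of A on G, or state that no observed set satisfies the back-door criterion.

A→G: no observed back-door set.

desc(A)\{A}={G}; candidates ⊆ {B,F,L,N,X}.
A↔G: latent back-door arc(s) into A.
size 0: {}; under {} A still reaches {B,F,G,L,N,X} ∋ G.
size 1: {B}, {F}, {L} …(+2); under {B} A still reaches {F,G,L,N,X} ∋ G.
size 2: {B,F}, {B,L}, {B,N} …(+7); under {B,F} A still reaches {G,L,N,X} ∋ G.
A↔G cannot be blocked by any observed set — no back-door set.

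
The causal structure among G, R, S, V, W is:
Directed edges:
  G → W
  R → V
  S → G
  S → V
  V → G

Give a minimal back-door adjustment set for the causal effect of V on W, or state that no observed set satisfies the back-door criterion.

desc(V)\{V}={G,W}; candidates ⊆ {R,S}.
size 0: {}; under {} V still reaches {G,R,S,W} ∋ W.
{S}: V⊥W given {S} in G with V→· removed — back-door holds.

V→W: minimal back-door set {S}.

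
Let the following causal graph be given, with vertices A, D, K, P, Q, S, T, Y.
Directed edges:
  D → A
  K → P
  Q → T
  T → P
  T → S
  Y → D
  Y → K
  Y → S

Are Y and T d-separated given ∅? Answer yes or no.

Bayes-Ball from Y | ∅ reaches {A,D,K,P,S}.
T ∉ reach(Y|∅) ⇒ Y ⊥ T | ∅.

Yes — Y ⊥ T | ∅.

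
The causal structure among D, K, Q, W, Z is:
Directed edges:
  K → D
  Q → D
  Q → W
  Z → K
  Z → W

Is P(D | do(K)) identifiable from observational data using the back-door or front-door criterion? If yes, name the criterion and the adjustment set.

P(D|do(K)): backdoor, adjust for ∅.

desc(K)\{K}={D}; candidates ⊆ {Q,W,Z}.
∅: K⊥D given ∅ in G with K→· removed — back-door holds.
P(D|do(K)) = P(D|K) — no adjustment needed.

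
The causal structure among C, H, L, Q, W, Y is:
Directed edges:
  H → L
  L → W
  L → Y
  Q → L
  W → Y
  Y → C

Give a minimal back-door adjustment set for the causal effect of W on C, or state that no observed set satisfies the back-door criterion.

W→C: minimal back-door set {L}.

desc(W)\{W}={C,Y}; candidates ⊆ {H,L,Q}.
size 0: {}; under {} W still reaches {C,H,L,Q,Y} ∋ C.
{L}: W⊥C given {L} in G with W→· removed — back-door holds.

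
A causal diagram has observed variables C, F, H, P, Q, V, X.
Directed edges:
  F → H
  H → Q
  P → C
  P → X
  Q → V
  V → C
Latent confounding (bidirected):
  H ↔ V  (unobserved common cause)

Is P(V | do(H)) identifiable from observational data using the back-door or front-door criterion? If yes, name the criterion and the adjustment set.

P(V|do(H)): frontdoor, adjust for {Q}.

desc(H)\{H}={C,Q,V}; candidates ⊆ {F,P,X}.
H↔V: latent back-door arc(s) into H.
size 0: {}; under {} H still reaches {C,F,V} ∋ V.
size 1: {F}, {P}, {X}; under {F} H still reaches {C,V} ∋ V.
size 2: {F,P}, {F,X}, {P,X}; under {F,P} H still reaches {C,V} ∋ V.
H↔V cannot be blocked by any observed set — no back-door set.
{Q}: (i) intercepts every directed H→V path; (ii) no back-door H→{Q}; (iii) {H} blocks every back-door {Q}→V. Front-door holds.
P(V|do(H)) = Σ_{Q} P(Q|H) Σ_{H'} P(V|Q,H')P(H').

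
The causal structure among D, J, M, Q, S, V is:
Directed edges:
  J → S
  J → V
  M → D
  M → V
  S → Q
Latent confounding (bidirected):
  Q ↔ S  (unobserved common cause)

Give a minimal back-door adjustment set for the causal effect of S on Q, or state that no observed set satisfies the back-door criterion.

desc(S)\{S}={Q}; candidates ⊆ {D,J,M,V}.
S↔Q: latent back-door arc(s) into S.
size 0: {}; under {} S still reaches {J,Q,V} ∋ Q.
size 1: {D}, {J}, {M} …(+1); under {D} S still reaches {J,Q,V} ∋ Q.
size 2: {D,J}, {D,M}, {D,V} …(+3); under {D,J} S still reaches {Q} ∋ Q.
S↔Q cannot be blocked by any observed set — no back-door set.

S→Q: no observed back-door set.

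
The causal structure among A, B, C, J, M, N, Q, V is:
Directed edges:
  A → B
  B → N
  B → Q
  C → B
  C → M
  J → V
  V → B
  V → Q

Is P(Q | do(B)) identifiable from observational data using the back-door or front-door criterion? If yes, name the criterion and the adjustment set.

P(Q|do(B)): backdoor, adjust for {V}.

desc(B)\{B}={N,Q}; candidates ⊆ {A,C,J,M,V}.
size 0: {}; under {} B still reaches {A,C,J,M,Q,V} ∋ Q.
{V}: B⊥Q given {V} in G with B→· removed — back-door holds.
P(Q|do(B)) = Σ_{V} P(Q|B,V)·P(V).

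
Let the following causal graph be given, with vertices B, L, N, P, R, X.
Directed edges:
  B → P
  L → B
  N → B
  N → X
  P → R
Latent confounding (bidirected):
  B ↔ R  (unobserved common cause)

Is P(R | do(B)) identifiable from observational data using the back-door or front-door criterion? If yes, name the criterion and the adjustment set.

desc(B)\{B}={P,R}; candidates ⊆ {L,N,X}.
B↔R: latent back-door arc(s) into B.
size 0: {}; under {} B still reaches {L,N,R,X} ∋ R.
size 1: {L}, {N}, {X}; under {L} B still reaches {N,R,X} ∋ R.
size 2: {L,N}, {L,X}, {N,X}; under {L,N} B still reaches {R} ∋ R.
B↔R cannot be blocked by any observed set — no back-door set.
{P}: (i) intercepts every directed B→R path; (ii) no back-door B→{P}; (iii) {B} blocks every back-door {P}→R. Front-door holds.
P(R|do(B)) = Σ_{P} P(P|B) Σ_{B'} P(R|P,B')P(B').

P(R|do(B)): frontdoor, adjust for {P}.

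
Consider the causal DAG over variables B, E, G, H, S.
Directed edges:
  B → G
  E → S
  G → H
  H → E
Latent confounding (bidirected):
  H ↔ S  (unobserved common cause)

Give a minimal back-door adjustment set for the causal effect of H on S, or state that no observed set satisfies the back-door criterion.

H→S: no observed back-door set.

desc(H)\{H}={E,S}; candidates ⊆ {B,G}.
H↔S: latent back-door arc(s) into H.
size 0: {}; under {} H still reaches {B,G,S} ∋ S.
size 1: {B}, {G}; under {B} H still reaches {G,S} ∋ S.
size 2: {B,G}; under {B,G} H still reaches {S} ∋ S.
H↔S cannot be blocked by any observed set — no back-door set.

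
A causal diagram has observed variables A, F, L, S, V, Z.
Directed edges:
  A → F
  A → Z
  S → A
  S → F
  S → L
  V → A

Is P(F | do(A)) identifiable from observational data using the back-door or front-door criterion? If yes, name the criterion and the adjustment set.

P(F|do(A)): backdoor, adjust for {S}.

desc(A)\{A}={F,Z}; candidates ⊆ {L,S,V}.
size 0: {}; under {} A still reaches {F,L,S,V} ∋ F.
{S}: A⊥F given {S} in G with A→· removed — back-door holds.
P(F|do(A)) = Σ_{S} P(F|A,S)·P(S).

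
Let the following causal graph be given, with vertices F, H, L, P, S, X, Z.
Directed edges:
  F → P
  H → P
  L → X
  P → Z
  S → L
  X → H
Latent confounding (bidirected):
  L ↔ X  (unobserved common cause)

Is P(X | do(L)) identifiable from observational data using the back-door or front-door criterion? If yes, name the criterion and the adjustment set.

P(X|do(L)): not identifiable (no BD/FD set).

desc(L)\{L}={H,P,X,Z}; candidates ⊆ {F,S}.
L↔X: latent back-door arc(s) into L.
size 0: {}; under {} L still reaches {H,P,S,X,Z} ∋ X.
size 1: {F}, {S}; under {F} L still reaches {H,P,S,X,Z} ∋ X.
size 2: {F,S}; under {F,S} L still reaches {H,P,X,Z} ∋ X.
L↔X cannot be blocked by any observed set — no back-door set.
No mediator lies on a directed L→…→X path.
Neither criterion identifies P(X|do(L)) in this graph.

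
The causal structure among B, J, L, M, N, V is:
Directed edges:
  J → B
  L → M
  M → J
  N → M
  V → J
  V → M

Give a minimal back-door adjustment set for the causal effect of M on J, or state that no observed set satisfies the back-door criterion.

desc(M)\{M}={B,J}; candidates ⊆ {L,N,V}.
size 0: {}; under {} M still reaches {B,J,L,N,V} ∋ J.
{V}: M⊥J given {V} in G with M→· removed — back-door holds.

M→J: minimal back-door set {V}.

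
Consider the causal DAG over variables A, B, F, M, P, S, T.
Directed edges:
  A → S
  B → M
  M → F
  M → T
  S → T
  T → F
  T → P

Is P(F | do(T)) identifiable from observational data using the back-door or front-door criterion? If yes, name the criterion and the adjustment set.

P(F|do(T)): backdoor, adjust for {M}.

desc(T)\{T}={F,P}; candidates ⊆ {A,B,M,S}.
size 0: {}; under {} T still reaches {A,B,F,M,S} ∋ F.
{M}: T⊥F given {M} in G with T→· removed — back-door holds.
P(F|do(T)) = Σ_{M} P(F|T,M)·P(M).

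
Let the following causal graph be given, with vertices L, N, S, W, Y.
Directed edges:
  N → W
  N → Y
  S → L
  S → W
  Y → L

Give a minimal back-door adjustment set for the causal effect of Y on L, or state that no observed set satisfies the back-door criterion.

desc(Y)\{Y}={L}; candidates ⊆ {N,S,W}.
∅: Y⊥L given ∅ in G with Y→· removed — back-door holds.

Y→L: minimal back-door set ∅.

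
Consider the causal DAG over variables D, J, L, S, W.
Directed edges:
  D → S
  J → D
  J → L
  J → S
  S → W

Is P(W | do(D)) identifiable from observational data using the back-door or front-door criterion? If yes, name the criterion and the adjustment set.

P(W|do(D)): backdoor, adjust for {J}.

desc(D)\{D}={S,W}; candidates ⊆ {J,L}.
size 0: {}; under {} D still reaches {J,L,S,W} ∋ W.
{J}: D⊥W given {J} in G with D→· removed — back-door holds.
P(W|do(D)) = Σ_{J} P(W|D,J)·P(J).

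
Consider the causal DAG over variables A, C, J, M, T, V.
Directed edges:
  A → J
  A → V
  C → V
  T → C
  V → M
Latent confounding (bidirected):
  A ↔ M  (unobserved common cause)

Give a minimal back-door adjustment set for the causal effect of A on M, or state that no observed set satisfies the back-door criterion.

desc(A)\{A}={J,M,V}; candidates ⊆ {C,T}.
A↔M: latent back-door arc(s) into A.
size 0: {}; under {} A still reaches {M} ∋ M.
size 1: {C}, {T}; under {C} A still reaches {M} ∋ M.
size 2: {C,T}; under {C,T} A still reaches {M} ∋ M.
A↔M cannot be blocked by any observed set — no back-door set.

A→M: no observed back-door set.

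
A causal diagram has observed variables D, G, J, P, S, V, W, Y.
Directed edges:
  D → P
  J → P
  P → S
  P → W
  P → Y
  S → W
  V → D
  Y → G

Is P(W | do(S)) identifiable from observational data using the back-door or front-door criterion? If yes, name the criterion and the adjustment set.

desc(S)\{S}={W}; candidates ⊆ {D,G,J,P,V,Y}.
size 0: {}; under {} S still reaches {D,G,J,P,V,W,Y} ∋ W.
{P}: S⊥W given {P} in G with S→· removed — back-door holds.
P(W|do(S)) = Σ_{P} P(W|S,P)·P(P).

P(W|do(S)): backdoor, adjust for {P}.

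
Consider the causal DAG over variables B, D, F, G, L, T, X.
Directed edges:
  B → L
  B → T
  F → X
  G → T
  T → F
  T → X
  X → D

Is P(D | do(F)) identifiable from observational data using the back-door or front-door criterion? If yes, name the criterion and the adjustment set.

desc(F)\{F}={D,X}; candidates ⊆ {B,G,L,T}.
size 0: {}; under {} F still reaches {B,D,G,L,T,X} ∋ D.
{T}: F⊥D given {T} in G with F→· removed — back-door holds.
P(D|do(F)) = Σ_{T} P(D|F,T)·P(T).

P(D|do(F)): backdoor, adjust for {T}.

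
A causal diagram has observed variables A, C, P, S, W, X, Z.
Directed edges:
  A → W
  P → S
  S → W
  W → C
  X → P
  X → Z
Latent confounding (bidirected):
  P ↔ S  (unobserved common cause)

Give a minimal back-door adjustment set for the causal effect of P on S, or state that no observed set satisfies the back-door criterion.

P→S: no observed back-door set.

desc(P)\{P}={C,S,W}; candidates ⊆ {A,X,Z}.
P↔S: latent back-door arc(s) into P.
size 0: {}; under {} P still reaches {C,S,W,X,Z} ∋ S.
size 1: {A}, {X}, {Z}; under {A} P still reaches {C,S,W,X,Z} ∋ S.
size 2: {A,X}, {A,Z}, {X,Z}; under {A,X} P still reaches {C,S,W} ∋ S.
P↔S cannot be blocked by any observed set — no back-door set.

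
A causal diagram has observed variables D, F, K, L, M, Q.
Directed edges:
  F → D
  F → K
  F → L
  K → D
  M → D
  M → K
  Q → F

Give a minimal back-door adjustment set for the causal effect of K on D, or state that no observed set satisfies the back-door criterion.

desc(K)\{K}={D}; candidates ⊆ {F,L,M,Q}.
size 0: {}; under {} K still reaches {D,F,L,M,Q} ∋ D.
size 1: {F}, {L}, {M} …(+1); under {F} K still reaches {D,M} ∋ D.
{F,M}: K⊥D given {F,M} in G with K→· removed — back-door holds.

K→D: minimal back-door set {F, M}.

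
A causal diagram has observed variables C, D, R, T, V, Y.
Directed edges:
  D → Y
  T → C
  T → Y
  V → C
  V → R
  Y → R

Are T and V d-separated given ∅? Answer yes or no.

Bayes-Ball from T | ∅ reaches {C,R,Y}.
V ∉ reach(T|∅) ⇒ T ⊥ V | ∅.

Yes — T ⊥ V | ∅.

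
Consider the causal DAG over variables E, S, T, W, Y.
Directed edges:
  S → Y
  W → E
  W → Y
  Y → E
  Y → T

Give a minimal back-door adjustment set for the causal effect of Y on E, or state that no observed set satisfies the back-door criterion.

Y→E: minimal back-door set {W}.

desc(Y)\{Y}={E,T}; candidates ⊆ {S,W}.
size 0: {}; under {} Y still reaches {E,S,W} ∋ E.
{W}: Y⊥E given {W} in G with Y→· removed — back-door holds.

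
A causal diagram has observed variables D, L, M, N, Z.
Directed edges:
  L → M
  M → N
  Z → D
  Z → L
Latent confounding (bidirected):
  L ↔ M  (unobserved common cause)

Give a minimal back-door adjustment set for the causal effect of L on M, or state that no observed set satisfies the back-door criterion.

desc(L)\{L}={M,N}; candidates ⊆ {D,Z}.
L↔M: latent back-door arc(s) into L.
size 0: {}; under {} L still reaches {D,M,N,Z} ∋ M.
size 1: {D}, {Z}; under {D} L still reaches {M,N,Z} ∋ M.
size 2: {D,Z}; under {D,Z} L still reaches {M,N} ∋ M.
L↔M cannot be blocked by any observed set — no back-door set.

L→M: no observed back-door set.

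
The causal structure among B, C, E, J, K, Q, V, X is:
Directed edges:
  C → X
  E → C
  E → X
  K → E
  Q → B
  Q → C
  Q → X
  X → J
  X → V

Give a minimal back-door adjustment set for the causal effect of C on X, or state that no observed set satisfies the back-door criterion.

C→X: minimal back-door set {E, Q}.

desc(C)\{C}={J,V,X}; candidates ⊆ {B,E,K,Q}.
size 0: {}; under {} C still reaches {B,E,J,K,Q,V,X} ∋ X.
size 1: {B}, {E}, {K} …(+1); under {B} C still reaches {E,J,K,Q,V,X} ∋ X.
{E,Q}: C⊥X given {E,Q} in G with C→· removed — back-door holds.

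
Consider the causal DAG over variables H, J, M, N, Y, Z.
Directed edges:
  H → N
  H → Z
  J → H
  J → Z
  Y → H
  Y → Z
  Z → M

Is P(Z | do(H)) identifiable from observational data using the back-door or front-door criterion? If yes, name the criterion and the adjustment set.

desc(H)\{H}={M,N,Z}; candidates ⊆ {J,Y}.
size 0: {}; under {} H still reaches {J,M,Y,Z} ∋ Z.
size 1: {J}, {Y}; under {J} H still reaches {M,Y,Z} ∋ Z.
{J,Y}: H⊥Z given {J,Y} in G with H→· removed — back-door holds.
P(Z|do(H)) = Σ_{J,Y} P(Z|H,J,Y)·P(J,Y).

P(Z|do(H)): backdoor, adjust for {J, Y}.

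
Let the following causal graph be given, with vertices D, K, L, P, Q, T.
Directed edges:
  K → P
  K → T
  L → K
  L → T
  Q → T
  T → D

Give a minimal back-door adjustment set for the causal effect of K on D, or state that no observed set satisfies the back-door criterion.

desc(K)\{K}={D,P,T}; candidates ⊆ {L,Q}.
size 0: {}; under {} K still reaches {D,L,T} ∋ D.
{L}: K⊥D given {L} in G with K→· removed — back-door holds.

K→D: minimal back-door set {L}.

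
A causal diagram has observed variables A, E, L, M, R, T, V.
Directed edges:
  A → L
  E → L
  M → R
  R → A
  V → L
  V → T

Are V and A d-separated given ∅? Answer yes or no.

Bayes-Ball from V | ∅ reaches {L,T}.
A ∉ reach(V|∅) ⇒ V ⊥ A | ∅.

Yes — V ⊥ A | ∅.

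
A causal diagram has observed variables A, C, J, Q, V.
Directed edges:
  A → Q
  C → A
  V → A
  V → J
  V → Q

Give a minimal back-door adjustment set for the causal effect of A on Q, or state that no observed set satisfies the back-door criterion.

desc(A)\{A}={Q}; candidates ⊆ {C,J,V}.
size 0: {}; under {} A still reaches {C,J,Q,V} ∋ Q.
{V}: A⊥Q given {V} in G with A→· removed — back-door holds.

A→Q: minimal back-door set {V}.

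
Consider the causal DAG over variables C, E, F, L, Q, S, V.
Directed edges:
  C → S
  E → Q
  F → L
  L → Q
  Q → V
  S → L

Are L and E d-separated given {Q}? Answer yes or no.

Bayes-Ball from L | {Q} reaches {C,E,F,S}.
E ∈ reach(L|{Q}) ⇒ L ⊥̸ E | {Q}.

No — L and E are d-connected given {Q}.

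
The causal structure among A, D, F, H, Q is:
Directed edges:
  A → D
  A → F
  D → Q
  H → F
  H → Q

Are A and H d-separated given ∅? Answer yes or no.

Yes — A ⊥ H | ∅.

Bayes-Ball from A | ∅ reaches {D,F,Q}.
H ∉ reach(A|∅) ⇒ A ⊥ H | ∅.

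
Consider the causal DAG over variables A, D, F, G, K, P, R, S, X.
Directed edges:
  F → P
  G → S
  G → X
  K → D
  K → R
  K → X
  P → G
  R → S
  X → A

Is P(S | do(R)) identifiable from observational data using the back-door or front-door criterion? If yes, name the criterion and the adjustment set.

P(S|do(R)): backdoor, adjust for ∅.

desc(R)\{R}={S}; candidates ⊆ {A,D,F,G,K,P,X}.
∅: R⊥S given ∅ in G with R→· removed — back-door holds.
P(S|do(R)) = P(S|R) — no adjustment needed.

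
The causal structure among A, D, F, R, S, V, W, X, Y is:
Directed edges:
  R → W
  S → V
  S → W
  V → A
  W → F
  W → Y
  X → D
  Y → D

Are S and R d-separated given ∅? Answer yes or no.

Bayes-Ball from S | ∅ reaches {A,D,F,V,W,Y}.
R ∉ reach(S|∅) ⇒ S ⊥ R | ∅.

Yes — S ⊥ R | ∅.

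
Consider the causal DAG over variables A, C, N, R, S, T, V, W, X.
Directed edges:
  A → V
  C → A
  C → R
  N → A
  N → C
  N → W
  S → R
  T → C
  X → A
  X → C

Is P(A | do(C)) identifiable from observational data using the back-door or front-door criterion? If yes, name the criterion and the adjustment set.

P(A|do(C)): backdoor, adjust for {N, X}.

desc(C)\{C}={A,R,V}; candidates ⊆ {N,S,T,W,X}.
size 0: {}; under {} C still reaches {A,N,T,V,W,X} ∋ A.
size 1: {N}, {S}, {T} …(+2); under {N} C still reaches {A,T,V,X} ∋ A.
{N,X}: C⊥A given {N,X} in G with C→· removed — back-door holds.
P(A|do(C)) = Σ_{N,X} P(A|C,N,X)·P(N,X).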